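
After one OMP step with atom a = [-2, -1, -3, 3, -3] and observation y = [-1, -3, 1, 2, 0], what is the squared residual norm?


a^T a = 32.
a^T y = 8.
coeff = 8/32 = 1/4.
||r||^2 = 13.

13


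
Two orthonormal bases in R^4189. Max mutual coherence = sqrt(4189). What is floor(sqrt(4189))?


64^2 = 4096 <= 4189 < 4225 = 65^2, so 64 <= sqrt(4189) < 65.
floor(sqrt(4189)) = 64.

64


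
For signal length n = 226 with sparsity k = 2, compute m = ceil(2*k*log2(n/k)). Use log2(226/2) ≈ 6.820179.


log2(n/k) = log2(226/2) ≈ 6.820179.
2*k*log2(n/k) ≈ 2*2*6.820179 = 27.280716.
m = ceil(27.280716) = 28.

28


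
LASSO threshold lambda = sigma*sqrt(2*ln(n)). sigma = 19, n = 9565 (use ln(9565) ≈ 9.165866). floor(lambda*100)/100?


ln(9565) ≈ 9.165866.
2*ln(n) ≈ 18.331732.
sqrt(2*ln(n)) ≈ sqrt(18.331732) ≈ 4.281557.
lambda ≈ 19*4.281557 = 81.349583.
floor(lambda*100)/100 = 81.34.

81.34


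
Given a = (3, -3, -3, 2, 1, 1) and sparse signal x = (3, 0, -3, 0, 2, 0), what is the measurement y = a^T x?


Non-zero terms: ['3*3', '-3*-3', '1*2']
Products: [9, 9, 2]
y = sum = 20.

20


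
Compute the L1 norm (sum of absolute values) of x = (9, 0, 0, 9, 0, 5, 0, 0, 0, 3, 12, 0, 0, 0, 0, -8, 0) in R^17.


Non-zero entries: [(0, 9), (3, 9), (5, 5), (9, 3), (10, 12), (15, -8)]
Absolute values: [9, 9, 5, 3, 12, 8]
||x||_1 = sum = 46.

46


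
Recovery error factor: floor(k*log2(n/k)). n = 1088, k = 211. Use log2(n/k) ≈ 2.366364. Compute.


log2(n/k) = log2(1088/211) ≈ 2.366364.
k*log2(n/k) ≈ 211*2.366364 = 499.302804.
floor(499.302804) = 499.

499


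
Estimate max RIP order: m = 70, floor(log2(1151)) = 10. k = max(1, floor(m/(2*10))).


floor(log2(1151)) = 10.
2*10 = 20.
m/(2*floor(log2(n))) = 70/20 ≈ 3.5.
floor = 3.
k = max(1, 3) = 3.

3


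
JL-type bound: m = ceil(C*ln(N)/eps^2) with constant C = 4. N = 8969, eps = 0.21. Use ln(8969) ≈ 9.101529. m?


ln(8969) ≈ 9.101529.
eps^2 = 0.21^2 = 0.0441.
C*ln(N)/eps^2 ≈ 4*9.101529/0.0441 ≈ 825.5355.
m = ceil(825.5355) = 826.

826


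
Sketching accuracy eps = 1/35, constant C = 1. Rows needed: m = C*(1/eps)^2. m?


1/eps = 35.
(1/eps)^2 = 1225.
m = 1*1225 = 1225.

1225


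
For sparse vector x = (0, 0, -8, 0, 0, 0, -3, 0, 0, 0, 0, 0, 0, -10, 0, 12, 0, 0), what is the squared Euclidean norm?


Non-zero entries: [(2, -8), (6, -3), (13, -10), (15, 12)]
Squares: [64, 9, 100, 144]
||x||_2^2 = sum = 317.

317


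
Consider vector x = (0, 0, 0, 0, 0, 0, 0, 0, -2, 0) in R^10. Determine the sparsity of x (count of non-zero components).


Non-zero positions: [8].
Sparsity = 1.

1


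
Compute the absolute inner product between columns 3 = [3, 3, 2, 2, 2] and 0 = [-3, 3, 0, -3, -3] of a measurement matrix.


Inner product: 3*-3 + 3*3 + 2*0 + 2*-3 + 2*-3
Products: [-9, 9, 0, -6, -6]
Sum = -12.
|dot| = 12.

12


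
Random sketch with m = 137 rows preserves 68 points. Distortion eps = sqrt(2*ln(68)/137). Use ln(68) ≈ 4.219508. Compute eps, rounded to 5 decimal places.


ln(68) ≈ 4.219508.
2*ln(N)/m ≈ 2*4.219508/137 ≈ 0.06159866.
eps = sqrt(0.06159866) ≈ 0.2481908 ≈ 0.24819.

0.24819


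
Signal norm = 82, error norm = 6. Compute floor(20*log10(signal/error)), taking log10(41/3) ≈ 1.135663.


||x||/||e|| = 82/6 = 41/3.
log10(41/3) ≈ 1.135663.
20*log10(||x||/||e||) ≈ 20*1.135663 = 22.71326.
floor(22.71326) = 22.

22


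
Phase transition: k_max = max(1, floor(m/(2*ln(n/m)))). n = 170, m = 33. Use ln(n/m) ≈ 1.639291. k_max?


n/m = 170/33.
ln(n/m) ≈ 1.639291.
2*ln(n/m) ≈ 3.278582.
m/(2*ln(n/m)) ≈ 33/3.278582 ≈ 10.0653.
floor = 10.
k_max = max(1, 10) = 10.

10


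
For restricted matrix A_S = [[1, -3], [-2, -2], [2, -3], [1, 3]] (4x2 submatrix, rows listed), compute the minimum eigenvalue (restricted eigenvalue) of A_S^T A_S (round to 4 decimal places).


A_S^T A_S = [[10, -2], [-2, 31]].
trace = 41.
det = 306.
disc = trace^2 - 4*det = 1681 - 4*306 = 457.
sqrt(457) ≈ 21.377558.
lam_min = (41 - sqrt(457))/2 ≈ (41 - 21.377558)/2 = 9.811221 ≈ 9.8112.

9.8112


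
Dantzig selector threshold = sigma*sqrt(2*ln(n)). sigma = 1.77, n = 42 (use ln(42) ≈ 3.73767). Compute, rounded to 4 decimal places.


ln(42) ≈ 3.73767.
2*ln(n) ≈ 7.47534.
sqrt(2*ln(n)) ≈ sqrt(7.47534) ≈ 2.734107.
threshold ≈ 1.77*2.734107 = 4.83936939 ≈ 4.8394.

4.8394


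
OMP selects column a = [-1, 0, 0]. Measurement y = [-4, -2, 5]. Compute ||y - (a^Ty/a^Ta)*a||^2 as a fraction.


a^T a = 1.
a^T y = 4.
coeff = 4/1 = 4.
||r||^2 = 29.

29


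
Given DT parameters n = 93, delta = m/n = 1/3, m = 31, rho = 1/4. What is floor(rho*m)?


m = 1/3*93 = 31.
rho = 1/4.
rho*m = 1/4*31 = 7.75.
k = floor(7.75) = 7.

7


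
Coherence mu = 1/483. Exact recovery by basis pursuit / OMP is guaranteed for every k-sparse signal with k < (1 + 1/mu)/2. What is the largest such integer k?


1/mu = 483.
1 + 1/mu = 484.
(1 + 1/mu)/2 = 242 is an integer and the inequality is strict, so k_max = 242 - 1 = 241.

241


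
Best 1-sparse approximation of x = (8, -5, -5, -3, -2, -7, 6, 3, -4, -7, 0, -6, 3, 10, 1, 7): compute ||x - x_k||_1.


Sorted |x_i| descending: [10, 8, 7, 7, 7, 6, 6, 5, 5, 4, 3, 3, 3, 2, 1, 0]
Keep top 1: [10]
Tail entries: [8, 7, 7, 7, 6, 6, 5, 5, 4, 3, 3, 3, 2, 1, 0]
L1 error = sum of tail = 67.

67


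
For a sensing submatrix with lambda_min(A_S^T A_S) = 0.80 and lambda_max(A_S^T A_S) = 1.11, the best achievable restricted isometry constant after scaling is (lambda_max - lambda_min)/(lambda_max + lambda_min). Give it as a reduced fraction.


lambda_max - lambda_min = 1.11 - 0.80 = 0.31.
lambda_max + lambda_min = 1.11 + 0.80 = 1.91.
delta = 0.31/1.91 = 31/191.

31/191


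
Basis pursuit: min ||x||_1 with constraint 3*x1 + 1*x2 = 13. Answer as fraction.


Axis intercepts:
  x1 = 13/3, x2 = 0: L1 = 13/3
  x1 = 0, x2 = 13: L1 = 13
x* = (13/3, 0)
||x*||_1 = 13/3.

13/3


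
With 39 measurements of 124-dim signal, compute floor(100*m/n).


100*m/n = 100*39/124 ≈ 31.4516.
floor = 31.

31


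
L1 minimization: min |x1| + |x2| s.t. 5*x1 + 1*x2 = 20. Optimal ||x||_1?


Axis intercepts:
  x1 = 4, x2 = 0: L1 = 4
  x1 = 0, x2 = 20: L1 = 20
x* = (4, 0)
||x*||_1 = 4.

4


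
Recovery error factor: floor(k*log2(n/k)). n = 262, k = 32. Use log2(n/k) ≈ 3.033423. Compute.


log2(n/k) = log2(262/32) ≈ 3.033423.
k*log2(n/k) ≈ 32*3.033423 = 97.069536.
floor(97.069536) = 97.

97


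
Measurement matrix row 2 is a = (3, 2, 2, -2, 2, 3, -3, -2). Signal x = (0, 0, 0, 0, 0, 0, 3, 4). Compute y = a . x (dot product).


Non-zero terms: ['-3*3', '-2*4']
Products: [-9, -8]
y = sum = -17.

-17


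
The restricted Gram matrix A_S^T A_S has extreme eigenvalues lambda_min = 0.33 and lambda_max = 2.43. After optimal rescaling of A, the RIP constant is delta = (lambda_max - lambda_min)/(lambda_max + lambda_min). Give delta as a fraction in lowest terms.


lambda_max - lambda_min = 2.43 - 0.33 = 2.10.
lambda_max + lambda_min = 2.43 + 0.33 = 2.76.
delta = 2.10/2.76 = 210/276 = 35/46.

35/46


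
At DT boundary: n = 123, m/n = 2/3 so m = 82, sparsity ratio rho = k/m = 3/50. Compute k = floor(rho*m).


m = 2/3*123 = 82.
rho = 3/50.
rho*m = 3/50*82 = 4.92.
k = floor(4.92) = 4.

4


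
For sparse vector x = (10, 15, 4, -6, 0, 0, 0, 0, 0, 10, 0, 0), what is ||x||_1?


Non-zero entries: [(0, 10), (1, 15), (2, 4), (3, -6), (9, 10)]
Absolute values: [10, 15, 4, 6, 10]
||x||_1 = sum = 45.

45


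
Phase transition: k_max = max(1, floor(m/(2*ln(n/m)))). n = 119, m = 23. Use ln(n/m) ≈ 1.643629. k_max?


n/m = 119/23.
ln(n/m) ≈ 1.643629.
2*ln(n/m) ≈ 3.287258.
m/(2*ln(n/m)) ≈ 23/3.287258 ≈ 6.9967.
floor = 6.
k_max = max(1, 6) = 6.

6


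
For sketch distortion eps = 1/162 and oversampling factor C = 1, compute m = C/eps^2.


1/eps = 162.
(1/eps)^2 = 26244.
m = 1*26244 = 26244.

26244


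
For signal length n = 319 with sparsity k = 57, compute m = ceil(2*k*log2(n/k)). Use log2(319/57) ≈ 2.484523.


log2(n/k) = log2(319/57) ≈ 2.484523.
2*k*log2(n/k) ≈ 2*57*2.484523 = 283.235622.
m = ceil(283.235622) = 284.

284


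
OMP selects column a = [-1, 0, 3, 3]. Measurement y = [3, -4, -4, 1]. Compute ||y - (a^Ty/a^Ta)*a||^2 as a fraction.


a^T a = 19.
a^T y = -12.
coeff = -12/19 = -12/19.
||r||^2 = 654/19.

654/19


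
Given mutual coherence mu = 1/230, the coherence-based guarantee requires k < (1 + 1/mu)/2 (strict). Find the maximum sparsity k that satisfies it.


1/mu = 230.
1 + 1/mu = 231.
(1 + 1/mu)/2 = 115.5 is not an integer, so k_max = floor(115.5) = 115.

115


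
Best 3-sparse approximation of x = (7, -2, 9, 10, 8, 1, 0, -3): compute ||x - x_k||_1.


Sorted |x_i| descending: [10, 9, 8, 7, 3, 2, 1, 0]
Keep top 3: [10, 9, 8]
Tail entries: [7, 3, 2, 1, 0]
L1 error = sum of tail = 13.

13


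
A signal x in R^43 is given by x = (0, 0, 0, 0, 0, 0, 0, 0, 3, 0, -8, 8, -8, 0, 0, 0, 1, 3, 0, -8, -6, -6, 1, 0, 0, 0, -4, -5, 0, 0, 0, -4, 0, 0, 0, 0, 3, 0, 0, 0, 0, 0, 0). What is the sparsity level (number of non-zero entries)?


Non-zero positions: [8, 10, 11, 12, 16, 17, 19, 20, 21, 22, 26, 27, 31, 36].
Sparsity = 14.

14


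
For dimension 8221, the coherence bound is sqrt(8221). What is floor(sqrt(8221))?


90^2 = 8100 <= 8221 < 8281 = 91^2, so 90 <= sqrt(8221) < 91.
floor(sqrt(8221)) = 90.

90


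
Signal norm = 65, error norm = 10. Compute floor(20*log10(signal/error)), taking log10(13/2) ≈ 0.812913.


||x||/||e|| = 65/10 = 13/2.
log10(13/2) ≈ 0.812913.
20*log10(||x||/||e||) ≈ 20*0.812913 = 16.25826.
floor(16.25826) = 16.

16


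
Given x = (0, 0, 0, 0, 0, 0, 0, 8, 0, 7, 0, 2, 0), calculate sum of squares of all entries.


Non-zero entries: [(7, 8), (9, 7), (11, 2)]
Squares: [64, 49, 4]
||x||_2^2 = sum = 117.

117


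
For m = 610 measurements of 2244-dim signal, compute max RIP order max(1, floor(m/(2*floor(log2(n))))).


floor(log2(2244)) = 11.
2*11 = 22.
m/(2*floor(log2(n))) = 610/22 ≈ 27.7273.
floor = 27.
k = max(1, 27) = 27.

27


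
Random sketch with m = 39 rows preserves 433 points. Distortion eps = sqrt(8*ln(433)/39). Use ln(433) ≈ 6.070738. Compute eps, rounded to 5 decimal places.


ln(433) ≈ 6.070738.
8*ln(N)/m ≈ 8*6.070738/39 ≈ 1.24527959.
eps = sqrt(1.24527959) ≈ 1.115921 ≈ 1.11592.

1.11592


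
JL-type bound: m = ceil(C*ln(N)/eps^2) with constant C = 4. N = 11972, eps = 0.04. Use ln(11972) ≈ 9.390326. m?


ln(11972) ≈ 9.390326.
eps^2 = 0.04^2 = 0.0016.
C*ln(N)/eps^2 ≈ 4*9.390326/0.0016 ≈ 23475.815.
m = ceil(23475.815) = 23476.

23476


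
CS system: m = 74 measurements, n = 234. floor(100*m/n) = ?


100*m/n = 100*74/234 ≈ 31.6239.
floor = 31.

31


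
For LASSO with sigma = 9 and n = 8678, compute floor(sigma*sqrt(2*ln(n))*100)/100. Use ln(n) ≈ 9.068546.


ln(8678) ≈ 9.068546.
2*ln(n) ≈ 18.137092.
sqrt(2*ln(n)) ≈ sqrt(18.137092) ≈ 4.258766.
lambda ≈ 9*4.258766 = 38.328894.
floor(lambda*100)/100 = 38.32.

38.32


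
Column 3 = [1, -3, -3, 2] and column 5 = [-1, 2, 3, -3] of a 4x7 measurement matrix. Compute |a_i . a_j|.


Inner product: 1*-1 + -3*2 + -3*3 + 2*-3
Products: [-1, -6, -9, -6]
Sum = -22.
|dot| = 22.

22


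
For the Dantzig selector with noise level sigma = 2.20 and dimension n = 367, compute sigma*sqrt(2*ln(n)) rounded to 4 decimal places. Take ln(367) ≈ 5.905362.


ln(367) ≈ 5.905362.
2*ln(n) ≈ 11.810724.
sqrt(2*ln(n)) ≈ sqrt(11.810724) ≈ 3.436673.
threshold ≈ 2.20*3.436673 = 7.5606806 ≈ 7.5607.

7.5607


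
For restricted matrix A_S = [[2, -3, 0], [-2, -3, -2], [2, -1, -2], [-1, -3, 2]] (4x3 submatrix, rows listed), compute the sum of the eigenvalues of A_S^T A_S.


Sum of eigenvalues of A_S^T A_S = trace(A_S^T A_S) = sum of squared column norms of A_S.
A_S^T A_S diagonal: [13, 28, 12].
trace = 13 + 28 + 12 = 53.

53


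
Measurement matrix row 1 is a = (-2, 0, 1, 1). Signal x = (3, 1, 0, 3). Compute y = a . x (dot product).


Non-zero terms: ['-2*3', '0*1', '1*3']
Products: [-6, 0, 3]
y = sum = -3.

-3


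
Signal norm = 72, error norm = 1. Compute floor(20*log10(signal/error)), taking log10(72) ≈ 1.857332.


||x||/||e|| = 72/1 = 72.
log10(72) ≈ 1.857332.
20*log10(||x||/||e||) ≈ 20*1.857332 = 37.14664.
floor(37.14664) = 37.

37


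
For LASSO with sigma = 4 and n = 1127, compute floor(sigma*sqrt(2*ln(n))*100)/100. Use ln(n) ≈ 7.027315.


ln(1127) ≈ 7.027315.
2*ln(n) ≈ 14.05463.
sqrt(2*ln(n)) ≈ sqrt(14.05463) ≈ 3.748951.
lambda ≈ 4*3.748951 = 14.995804.
floor(lambda*100)/100 = 14.99.

14.99


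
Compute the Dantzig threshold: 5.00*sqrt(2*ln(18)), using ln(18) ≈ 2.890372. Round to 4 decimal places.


ln(18) ≈ 2.890372.
2*ln(n) ≈ 5.780744.
sqrt(2*ln(n)) ≈ sqrt(5.780744) ≈ 2.404318.
threshold ≈ 5.00*2.404318 = 12.02159 ≈ 12.0216.

12.0216


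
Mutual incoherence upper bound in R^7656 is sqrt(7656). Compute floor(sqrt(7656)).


87^2 = 7569 <= 7656 < 7744 = 88^2, so 87 <= sqrt(7656) < 88.
floor(sqrt(7656)) = 87.

87


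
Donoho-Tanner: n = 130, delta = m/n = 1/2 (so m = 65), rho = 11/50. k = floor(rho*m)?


m = 1/2*130 = 65.
rho = 11/50.
rho*m = 11/50*65 = 14.3.
k = floor(14.3) = 14.

14


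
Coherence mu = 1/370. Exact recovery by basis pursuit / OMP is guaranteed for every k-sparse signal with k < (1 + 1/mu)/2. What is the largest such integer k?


1/mu = 370.
1 + 1/mu = 371.
(1 + 1/mu)/2 = 185.5 is not an integer, so k_max = floor(185.5) = 185.

185


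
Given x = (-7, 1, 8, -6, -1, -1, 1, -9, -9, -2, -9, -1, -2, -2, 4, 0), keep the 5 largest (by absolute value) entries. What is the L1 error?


Sorted |x_i| descending: [9, 9, 9, 8, 7, 6, 4, 2, 2, 2, 1, 1, 1, 1, 1, 0]
Keep top 5: [9, 9, 9, 8, 7]
Tail entries: [6, 4, 2, 2, 2, 1, 1, 1, 1, 1, 0]
L1 error = sum of tail = 21.

21


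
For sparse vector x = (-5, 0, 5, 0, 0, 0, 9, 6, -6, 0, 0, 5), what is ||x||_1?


Non-zero entries: [(0, -5), (2, 5), (6, 9), (7, 6), (8, -6), (11, 5)]
Absolute values: [5, 5, 9, 6, 6, 5]
||x||_1 = sum = 36.

36


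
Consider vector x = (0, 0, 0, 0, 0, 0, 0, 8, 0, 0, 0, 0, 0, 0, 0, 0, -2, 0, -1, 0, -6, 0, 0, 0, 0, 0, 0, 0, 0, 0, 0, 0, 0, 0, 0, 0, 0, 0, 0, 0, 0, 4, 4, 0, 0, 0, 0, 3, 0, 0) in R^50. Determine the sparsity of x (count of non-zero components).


Non-zero positions: [7, 16, 18, 20, 41, 42, 47].
Sparsity = 7.

7


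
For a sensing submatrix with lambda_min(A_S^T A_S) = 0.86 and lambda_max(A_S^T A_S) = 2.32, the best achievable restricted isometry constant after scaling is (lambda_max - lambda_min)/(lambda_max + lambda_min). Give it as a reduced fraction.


lambda_max - lambda_min = 2.32 - 0.86 = 1.46.
lambda_max + lambda_min = 2.32 + 0.86 = 3.18.
delta = 1.46/3.18 = 146/318 = 73/159.

73/159


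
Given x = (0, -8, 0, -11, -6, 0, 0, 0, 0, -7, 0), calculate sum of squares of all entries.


Non-zero entries: [(1, -8), (3, -11), (4, -6), (9, -7)]
Squares: [64, 121, 36, 49]
||x||_2^2 = sum = 270.

270


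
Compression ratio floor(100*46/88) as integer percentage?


100*m/n = 100*46/88 ≈ 52.2727.
floor = 52.

52


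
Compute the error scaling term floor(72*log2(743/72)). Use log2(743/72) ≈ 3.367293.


log2(n/k) = log2(743/72) ≈ 3.367293.
k*log2(n/k) ≈ 72*3.367293 = 242.445096.
floor(242.445096) = 242.

242


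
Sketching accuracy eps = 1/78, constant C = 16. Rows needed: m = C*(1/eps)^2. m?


1/eps = 78.
(1/eps)^2 = 6084.
m = 16*6084 = 97344.

97344


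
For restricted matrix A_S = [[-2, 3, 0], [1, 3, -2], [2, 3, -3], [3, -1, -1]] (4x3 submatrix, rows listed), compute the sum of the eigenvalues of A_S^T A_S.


Sum of eigenvalues of A_S^T A_S = trace(A_S^T A_S) = sum of squared column norms of A_S.
A_S^T A_S diagonal: [18, 28, 14].
trace = 18 + 28 + 14 = 60.

60


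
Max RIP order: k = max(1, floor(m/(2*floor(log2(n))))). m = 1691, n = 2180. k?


floor(log2(2180)) = 11.
2*11 = 22.
m/(2*floor(log2(n))) = 1691/22 ≈ 76.8636.
floor = 76.
k = max(1, 76) = 76.

76


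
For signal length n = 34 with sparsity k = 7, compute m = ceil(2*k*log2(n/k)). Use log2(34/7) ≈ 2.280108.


log2(n/k) = log2(34/7) ≈ 2.280108.
2*k*log2(n/k) ≈ 2*7*2.280108 = 31.921512.
m = ceil(31.921512) = 32.

32


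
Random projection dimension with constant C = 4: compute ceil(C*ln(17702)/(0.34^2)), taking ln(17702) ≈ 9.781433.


ln(17702) ≈ 9.781433.
eps^2 = 0.34^2 = 0.1156.
C*ln(N)/eps^2 ≈ 4*9.781433/0.1156 ≈ 338.4579.
m = ceil(338.4579) = 339.

339


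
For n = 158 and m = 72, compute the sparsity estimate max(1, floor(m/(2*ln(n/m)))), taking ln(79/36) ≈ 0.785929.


n/m = 158/72 = 79/36.
ln(n/m) ≈ 0.785929.
2*ln(n/m) ≈ 1.571858.
m/(2*ln(n/m)) ≈ 72/1.571858 ≈ 45.8057.
floor = 45.
k_max = max(1, 45) = 45.

45


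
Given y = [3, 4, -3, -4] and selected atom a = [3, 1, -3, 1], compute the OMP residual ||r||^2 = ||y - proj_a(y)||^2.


a^T a = 20.
a^T y = 18.
coeff = 18/20 = 9/10.
||r||^2 = 169/5.

169/5


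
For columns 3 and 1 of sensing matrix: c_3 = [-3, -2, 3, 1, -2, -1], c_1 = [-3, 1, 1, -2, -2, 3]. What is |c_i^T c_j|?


Inner product: -3*-3 + -2*1 + 3*1 + 1*-2 + -2*-2 + -1*3
Products: [9, -2, 3, -2, 4, -3]
Sum = 9.
|dot| = 9.

9


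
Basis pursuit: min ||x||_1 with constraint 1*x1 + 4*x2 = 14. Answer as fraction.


Axis intercepts:
  x1 = 14, x2 = 0: L1 = 14
  x1 = 0, x2 = 7/2: L1 = 7/2
x* = (0, 7/2)
||x*||_1 = 7/2.

7/2


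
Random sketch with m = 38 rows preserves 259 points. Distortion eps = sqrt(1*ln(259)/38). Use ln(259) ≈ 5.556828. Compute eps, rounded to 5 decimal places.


ln(259) ≈ 5.556828.
1*ln(N)/m ≈ 1*5.556828/38 ≈ 0.14623232.
eps = sqrt(0.14623232) ≈ 0.3824033 ≈ 0.38240.

0.38240


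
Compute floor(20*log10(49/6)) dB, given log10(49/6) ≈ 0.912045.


||x||/||e|| = 49/6.
log10(49/6) ≈ 0.912045.
20*log10(||x||/||e||) ≈ 20*0.912045 = 18.2409.
floor(18.2409) = 18.

18


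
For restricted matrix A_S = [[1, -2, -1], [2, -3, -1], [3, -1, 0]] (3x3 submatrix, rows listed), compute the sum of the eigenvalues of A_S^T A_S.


Sum of eigenvalues of A_S^T A_S = trace(A_S^T A_S) = sum of squared column norms of A_S.
A_S^T A_S diagonal: [14, 14, 2].
trace = 14 + 14 + 2 = 30.

30


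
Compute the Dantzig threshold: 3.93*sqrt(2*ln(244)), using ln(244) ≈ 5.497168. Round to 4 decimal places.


ln(244) ≈ 5.497168.
2*ln(n) ≈ 10.994336.
sqrt(2*ln(n)) ≈ sqrt(10.994336) ≈ 3.315771.
threshold ≈ 3.93*3.315771 = 13.03098003 ≈ 13.0310.

13.0310


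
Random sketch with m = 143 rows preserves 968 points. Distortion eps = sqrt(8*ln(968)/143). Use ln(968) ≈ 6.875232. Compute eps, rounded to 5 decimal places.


ln(968) ≈ 6.875232.
8*ln(N)/m ≈ 8*6.875232/143 ≈ 0.38462836.
eps = sqrt(0.38462836) ≈ 0.6201841 ≈ 0.62018.

0.62018


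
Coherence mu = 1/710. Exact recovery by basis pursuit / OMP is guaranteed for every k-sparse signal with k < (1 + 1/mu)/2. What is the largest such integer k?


1/mu = 710.
1 + 1/mu = 711.
(1 + 1/mu)/2 = 355.5 is not an integer, so k_max = floor(355.5) = 355.

355


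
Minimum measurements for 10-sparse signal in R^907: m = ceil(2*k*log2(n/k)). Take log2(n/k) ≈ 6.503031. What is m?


log2(n/k) = log2(907/10) ≈ 6.503031.
2*k*log2(n/k) ≈ 2*10*6.503031 = 130.06062.
m = ceil(130.06062) = 131.

131


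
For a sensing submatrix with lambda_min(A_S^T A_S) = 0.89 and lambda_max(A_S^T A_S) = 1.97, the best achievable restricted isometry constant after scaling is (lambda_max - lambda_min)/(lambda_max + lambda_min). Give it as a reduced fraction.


lambda_max - lambda_min = 1.97 - 0.89 = 1.08.
lambda_max + lambda_min = 1.97 + 0.89 = 2.86.
delta = 1.08/2.86 = 108/286 = 54/143.

54/143


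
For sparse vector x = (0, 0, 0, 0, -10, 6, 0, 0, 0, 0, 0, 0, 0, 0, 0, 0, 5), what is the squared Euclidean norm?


Non-zero entries: [(4, -10), (5, 6), (16, 5)]
Squares: [100, 36, 25]
||x||_2^2 = sum = 161.

161


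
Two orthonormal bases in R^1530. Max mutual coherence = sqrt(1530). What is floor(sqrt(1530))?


39^2 = 1521 <= 1530 < 1600 = 40^2, so 39 <= sqrt(1530) < 40.
floor(sqrt(1530)) = 39.

39


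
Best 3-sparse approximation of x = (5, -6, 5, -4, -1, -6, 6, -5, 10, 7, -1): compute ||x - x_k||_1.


Sorted |x_i| descending: [10, 7, 6, 6, 6, 5, 5, 5, 4, 1, 1]
Keep top 3: [10, 7, 6]
Tail entries: [6, 6, 5, 5, 5, 4, 1, 1]
L1 error = sum of tail = 33.

33


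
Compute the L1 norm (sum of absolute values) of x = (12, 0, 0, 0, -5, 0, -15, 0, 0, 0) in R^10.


Non-zero entries: [(0, 12), (4, -5), (6, -15)]
Absolute values: [12, 5, 15]
||x||_1 = sum = 32.

32


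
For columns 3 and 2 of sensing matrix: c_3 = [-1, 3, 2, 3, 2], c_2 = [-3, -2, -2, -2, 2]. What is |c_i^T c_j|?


Inner product: -1*-3 + 3*-2 + 2*-2 + 3*-2 + 2*2
Products: [3, -6, -4, -6, 4]
Sum = -9.
|dot| = 9.

9


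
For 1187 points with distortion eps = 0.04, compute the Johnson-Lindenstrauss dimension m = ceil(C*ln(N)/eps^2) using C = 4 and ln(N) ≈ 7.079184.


ln(1187) ≈ 7.079184.
eps^2 = 0.04^2 = 0.0016.
C*ln(N)/eps^2 ≈ 4*7.079184/0.0016 ≈ 17697.96.
m = ceil(17697.96) = 17698.

17698


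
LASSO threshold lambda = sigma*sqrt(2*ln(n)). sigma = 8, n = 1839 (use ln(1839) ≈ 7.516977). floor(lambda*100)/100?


ln(1839) ≈ 7.516977.
2*ln(n) ≈ 15.033954.
sqrt(2*ln(n)) ≈ sqrt(15.033954) ≈ 3.877364.
lambda ≈ 8*3.877364 = 31.018912.
floor(lambda*100)/100 = 31.01.

31.01


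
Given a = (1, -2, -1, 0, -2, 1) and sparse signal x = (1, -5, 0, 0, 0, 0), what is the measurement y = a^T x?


Non-zero terms: ['1*1', '-2*-5']
Products: [1, 10]
y = sum = 11.

11


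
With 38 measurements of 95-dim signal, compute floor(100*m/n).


100*m/n = 100*38/95 ≈ 40.0.
floor = 40.

40


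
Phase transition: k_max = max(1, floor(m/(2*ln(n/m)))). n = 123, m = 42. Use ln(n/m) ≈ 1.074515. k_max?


n/m = 123/42 = 41/14.
ln(n/m) ≈ 1.074515.
2*ln(n/m) ≈ 2.14903.
m/(2*ln(n/m)) ≈ 42/2.14903 ≈ 19.5437.
floor = 19.
k_max = max(1, 19) = 19.

19


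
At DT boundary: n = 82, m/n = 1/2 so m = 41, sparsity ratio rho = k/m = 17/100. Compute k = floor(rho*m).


m = 1/2*82 = 41.
rho = 17/100.
rho*m = 17/100*41 = 6.97.
k = floor(6.97) = 6.

6


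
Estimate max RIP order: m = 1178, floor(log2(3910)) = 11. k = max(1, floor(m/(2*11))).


floor(log2(3910)) = 11.
2*11 = 22.
m/(2*floor(log2(n))) = 1178/22 ≈ 53.5455.
floor = 53.
k = max(1, 53) = 53.

53


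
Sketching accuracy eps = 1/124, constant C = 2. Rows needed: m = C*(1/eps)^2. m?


1/eps = 124.
(1/eps)^2 = 15376.
m = 2*15376 = 30752.

30752


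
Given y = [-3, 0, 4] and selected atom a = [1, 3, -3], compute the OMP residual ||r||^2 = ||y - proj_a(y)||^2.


a^T a = 19.
a^T y = -15.
coeff = -15/19 = -15/19.
||r||^2 = 250/19.

250/19


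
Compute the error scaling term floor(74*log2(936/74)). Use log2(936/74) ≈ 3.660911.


log2(n/k) = log2(936/74) ≈ 3.660911.
k*log2(n/k) ≈ 74*3.660911 = 270.907414.
floor(270.907414) = 270.

270


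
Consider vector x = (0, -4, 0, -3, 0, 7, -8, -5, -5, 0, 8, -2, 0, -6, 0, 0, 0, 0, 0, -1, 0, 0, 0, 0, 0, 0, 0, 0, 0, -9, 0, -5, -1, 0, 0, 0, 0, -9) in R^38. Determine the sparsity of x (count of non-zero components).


Non-zero positions: [1, 3, 5, 6, 7, 8, 10, 11, 13, 19, 29, 31, 32, 37].
Sparsity = 14.

14


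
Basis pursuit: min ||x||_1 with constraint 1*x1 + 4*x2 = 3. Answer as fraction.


Axis intercepts:
  x1 = 3, x2 = 0: L1 = 3
  x1 = 0, x2 = 3/4: L1 = 3/4
x* = (0, 3/4)
||x*||_1 = 3/4.

3/4


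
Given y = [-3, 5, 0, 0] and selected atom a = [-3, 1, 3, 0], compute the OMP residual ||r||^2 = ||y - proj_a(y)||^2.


a^T a = 19.
a^T y = 14.
coeff = 14/19 = 14/19.
||r||^2 = 450/19.

450/19


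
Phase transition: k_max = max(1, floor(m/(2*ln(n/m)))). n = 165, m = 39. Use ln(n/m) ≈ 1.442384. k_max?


n/m = 165/39 = 55/13.
ln(n/m) ≈ 1.442384.
2*ln(n/m) ≈ 2.884768.
m/(2*ln(n/m)) ≈ 39/2.884768 ≈ 13.5193.
floor = 13.
k_max = max(1, 13) = 13.

13


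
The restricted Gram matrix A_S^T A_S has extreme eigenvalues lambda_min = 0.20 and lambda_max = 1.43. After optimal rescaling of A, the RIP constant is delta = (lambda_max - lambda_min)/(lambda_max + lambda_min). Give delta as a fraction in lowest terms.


lambda_max - lambda_min = 1.43 - 0.20 = 1.23.
lambda_max + lambda_min = 1.43 + 0.20 = 1.63.
delta = 1.23/1.63 = 123/163.

123/163


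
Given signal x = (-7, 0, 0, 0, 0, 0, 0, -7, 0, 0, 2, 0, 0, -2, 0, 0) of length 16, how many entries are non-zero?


Non-zero positions: [0, 7, 10, 13].
Sparsity = 4.

4


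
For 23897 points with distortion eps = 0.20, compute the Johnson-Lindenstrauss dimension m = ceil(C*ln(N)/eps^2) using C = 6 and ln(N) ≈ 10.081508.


ln(23897) ≈ 10.081508.
eps^2 = 0.20^2 = 0.04.
C*ln(N)/eps^2 ≈ 6*10.081508/0.04 ≈ 1512.2262.
m = ceil(1512.2262) = 1513.

1513


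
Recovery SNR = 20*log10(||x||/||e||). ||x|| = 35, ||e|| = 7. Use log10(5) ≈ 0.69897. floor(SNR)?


||x||/||e|| = 35/7 = 5.
log10(5) ≈ 0.69897.
20*log10(||x||/||e||) ≈ 20*0.69897 = 13.9794.
floor(13.9794) = 13.

13


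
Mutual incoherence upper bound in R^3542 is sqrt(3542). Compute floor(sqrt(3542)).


59^2 = 3481 <= 3542 < 3600 = 60^2, so 59 <= sqrt(3542) < 60.
floor(sqrt(3542)) = 59.

59


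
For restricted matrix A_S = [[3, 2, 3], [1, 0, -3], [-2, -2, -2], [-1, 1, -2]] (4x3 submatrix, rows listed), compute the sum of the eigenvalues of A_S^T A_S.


Sum of eigenvalues of A_S^T A_S = trace(A_S^T A_S) = sum of squared column norms of A_S.
A_S^T A_S diagonal: [15, 9, 26].
trace = 15 + 9 + 26 = 50.

50


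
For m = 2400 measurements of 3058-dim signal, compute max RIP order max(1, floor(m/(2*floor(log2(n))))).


floor(log2(3058)) = 11.
2*11 = 22.
m/(2*floor(log2(n))) = 2400/22 ≈ 109.0909.
floor = 109.
k = max(1, 109) = 109.

109


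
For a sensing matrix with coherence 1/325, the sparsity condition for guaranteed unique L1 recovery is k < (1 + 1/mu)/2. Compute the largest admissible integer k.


1/mu = 325.
1 + 1/mu = 326.
(1 + 1/mu)/2 = 163 is an integer and the inequality is strict, so k_max = 163 - 1 = 162.

162


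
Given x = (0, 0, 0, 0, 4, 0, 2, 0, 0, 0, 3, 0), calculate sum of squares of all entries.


Non-zero entries: [(4, 4), (6, 2), (10, 3)]
Squares: [16, 4, 9]
||x||_2^2 = sum = 29.

29


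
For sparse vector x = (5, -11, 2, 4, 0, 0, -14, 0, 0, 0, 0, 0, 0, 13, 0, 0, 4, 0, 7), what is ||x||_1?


Non-zero entries: [(0, 5), (1, -11), (2, 2), (3, 4), (6, -14), (13, 13), (16, 4), (18, 7)]
Absolute values: [5, 11, 2, 4, 14, 13, 4, 7]
||x||_1 = sum = 60.

60


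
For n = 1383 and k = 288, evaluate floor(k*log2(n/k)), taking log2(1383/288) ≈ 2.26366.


log2(n/k) = log2(1383/288) ≈ 2.26366.
k*log2(n/k) ≈ 288*2.26366 = 651.93408.
floor(651.93408) = 651.

651


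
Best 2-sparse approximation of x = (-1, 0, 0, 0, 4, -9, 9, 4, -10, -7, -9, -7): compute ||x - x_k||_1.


Sorted |x_i| descending: [10, 9, 9, 9, 7, 7, 4, 4, 1, 0, 0, 0]
Keep top 2: [10, 9]
Tail entries: [9, 9, 7, 7, 4, 4, 1, 0, 0, 0]
L1 error = sum of tail = 41.

41


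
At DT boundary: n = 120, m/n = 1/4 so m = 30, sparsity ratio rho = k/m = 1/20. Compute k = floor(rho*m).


m = 1/4*120 = 30.
rho = 1/20.
rho*m = 1/20*30 = 1.5.
k = floor(1.5) = 1.

1


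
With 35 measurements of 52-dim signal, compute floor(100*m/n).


100*m/n = 100*35/52 ≈ 67.3077.
floor = 67.

67


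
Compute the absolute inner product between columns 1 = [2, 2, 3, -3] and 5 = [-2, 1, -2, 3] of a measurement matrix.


Inner product: 2*-2 + 2*1 + 3*-2 + -3*3
Products: [-4, 2, -6, -9]
Sum = -17.
|dot| = 17.

17


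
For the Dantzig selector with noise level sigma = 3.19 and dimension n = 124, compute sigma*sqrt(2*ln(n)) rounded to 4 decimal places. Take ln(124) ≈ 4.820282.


ln(124) ≈ 4.820282.
2*ln(n) ≈ 9.640564.
sqrt(2*ln(n)) ≈ sqrt(9.640564) ≈ 3.104926.
threshold ≈ 3.19*3.104926 = 9.90471394 ≈ 9.9047.

9.9047


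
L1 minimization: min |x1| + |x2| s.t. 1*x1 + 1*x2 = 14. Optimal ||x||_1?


Axis intercepts:
  x1 = 14, x2 = 0: L1 = 14
  x1 = 0, x2 = 14: L1 = 14
x* = (14, 0)
||x*||_1 = 14.

14


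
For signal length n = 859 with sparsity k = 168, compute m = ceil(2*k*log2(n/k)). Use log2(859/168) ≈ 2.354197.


log2(n/k) = log2(859/168) ≈ 2.354197.
2*k*log2(n/k) ≈ 2*168*2.354197 = 791.010192.
m = ceil(791.010192) = 792.

792


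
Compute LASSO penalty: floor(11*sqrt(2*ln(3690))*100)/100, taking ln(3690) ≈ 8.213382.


ln(3690) ≈ 8.213382.
2*ln(n) ≈ 16.426764.
sqrt(2*ln(n)) ≈ sqrt(16.426764) ≈ 4.052994.
lambda ≈ 11*4.052994 = 44.582934.
floor(lambda*100)/100 = 44.58.

44.58


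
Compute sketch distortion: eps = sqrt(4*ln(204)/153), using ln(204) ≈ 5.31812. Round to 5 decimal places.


ln(204) ≈ 5.31812.
4*ln(N)/m ≈ 4*5.31812/153 ≈ 0.13903582.
eps = sqrt(0.13903582) ≈ 0.3728751 ≈ 0.37288.

0.37288


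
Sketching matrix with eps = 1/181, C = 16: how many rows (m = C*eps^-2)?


1/eps = 181.
(1/eps)^2 = 32761.
m = 16*32761 = 524176.

524176


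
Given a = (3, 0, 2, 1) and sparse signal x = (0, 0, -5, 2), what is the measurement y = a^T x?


Non-zero terms: ['2*-5', '1*2']
Products: [-10, 2]
y = sum = -8.

-8


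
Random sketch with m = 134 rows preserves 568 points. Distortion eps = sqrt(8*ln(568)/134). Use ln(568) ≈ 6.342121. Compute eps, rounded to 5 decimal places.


ln(568) ≈ 6.342121.
8*ln(N)/m ≈ 8*6.342121/134 ≈ 0.37863409.
eps = sqrt(0.37863409) ≈ 0.6153325 ≈ 0.61533.

0.61533


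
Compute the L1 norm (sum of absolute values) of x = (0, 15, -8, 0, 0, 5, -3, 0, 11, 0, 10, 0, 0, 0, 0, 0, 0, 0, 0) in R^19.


Non-zero entries: [(1, 15), (2, -8), (5, 5), (6, -3), (8, 11), (10, 10)]
Absolute values: [15, 8, 5, 3, 11, 10]
||x||_1 = sum = 52.

52


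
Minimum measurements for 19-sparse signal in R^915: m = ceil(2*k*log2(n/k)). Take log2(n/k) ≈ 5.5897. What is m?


log2(n/k) = log2(915/19) ≈ 5.5897.
2*k*log2(n/k) ≈ 2*19*5.5897 = 212.4086.
m = ceil(212.4086) = 213.

213


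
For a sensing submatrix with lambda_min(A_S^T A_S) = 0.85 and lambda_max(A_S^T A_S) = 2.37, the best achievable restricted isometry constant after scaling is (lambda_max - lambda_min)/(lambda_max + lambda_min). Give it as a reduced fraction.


lambda_max - lambda_min = 2.37 - 0.85 = 1.52.
lambda_max + lambda_min = 2.37 + 0.85 = 3.22.
delta = 1.52/3.22 = 152/322 = 76/161.

76/161


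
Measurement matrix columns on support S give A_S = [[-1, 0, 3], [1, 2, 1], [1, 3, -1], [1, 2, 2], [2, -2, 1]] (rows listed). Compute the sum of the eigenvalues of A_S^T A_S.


Sum of eigenvalues of A_S^T A_S = trace(A_S^T A_S) = sum of squared column norms of A_S.
A_S^T A_S diagonal: [8, 21, 16].
trace = 8 + 21 + 16 = 45.

45


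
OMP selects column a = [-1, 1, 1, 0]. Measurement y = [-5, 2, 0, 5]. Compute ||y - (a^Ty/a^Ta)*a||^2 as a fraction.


a^T a = 3.
a^T y = 7.
coeff = 7/3 = 7/3.
||r||^2 = 113/3.

113/3


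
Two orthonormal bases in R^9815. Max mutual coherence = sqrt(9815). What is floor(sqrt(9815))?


99^2 = 9801 <= 9815 < 10000 = 100^2, so 99 <= sqrt(9815) < 100.
floor(sqrt(9815)) = 99.

99


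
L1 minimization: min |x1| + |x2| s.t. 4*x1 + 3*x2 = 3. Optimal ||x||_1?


Axis intercepts:
  x1 = 3/4, x2 = 0: L1 = 3/4
  x1 = 0, x2 = 1: L1 = 1
x* = (3/4, 0)
||x*||_1 = 3/4.

3/4


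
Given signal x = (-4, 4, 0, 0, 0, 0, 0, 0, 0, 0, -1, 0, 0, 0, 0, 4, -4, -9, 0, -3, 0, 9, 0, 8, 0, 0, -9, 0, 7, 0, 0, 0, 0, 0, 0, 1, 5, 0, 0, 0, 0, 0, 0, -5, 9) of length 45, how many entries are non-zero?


Non-zero positions: [0, 1, 10, 15, 16, 17, 19, 21, 23, 26, 28, 35, 36, 43, 44].
Sparsity = 15.

15


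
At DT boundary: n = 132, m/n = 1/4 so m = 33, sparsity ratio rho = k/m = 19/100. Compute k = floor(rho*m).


m = 1/4*132 = 33.
rho = 19/100.
rho*m = 19/100*33 = 6.27.
k = floor(6.27) = 6.

6


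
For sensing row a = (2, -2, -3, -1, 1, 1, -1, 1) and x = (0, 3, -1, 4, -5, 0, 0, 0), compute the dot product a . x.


Non-zero terms: ['-2*3', '-3*-1', '-1*4', '1*-5']
Products: [-6, 3, -4, -5]
y = sum = -12.

-12


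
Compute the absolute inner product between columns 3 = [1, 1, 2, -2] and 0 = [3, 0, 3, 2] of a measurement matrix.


Inner product: 1*3 + 1*0 + 2*3 + -2*2
Products: [3, 0, 6, -4]
Sum = 5.
|dot| = 5.

5


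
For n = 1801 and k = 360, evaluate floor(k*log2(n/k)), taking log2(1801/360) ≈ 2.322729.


log2(n/k) = log2(1801/360) ≈ 2.322729.
k*log2(n/k) ≈ 360*2.322729 = 836.18244.
floor(836.18244) = 836.

836


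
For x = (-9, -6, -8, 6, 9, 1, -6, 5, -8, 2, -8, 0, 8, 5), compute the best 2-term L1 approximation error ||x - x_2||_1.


Sorted |x_i| descending: [9, 9, 8, 8, 8, 8, 6, 6, 6, 5, 5, 2, 1, 0]
Keep top 2: [9, 9]
Tail entries: [8, 8, 8, 8, 6, 6, 6, 5, 5, 2, 1, 0]
L1 error = sum of tail = 63.

63


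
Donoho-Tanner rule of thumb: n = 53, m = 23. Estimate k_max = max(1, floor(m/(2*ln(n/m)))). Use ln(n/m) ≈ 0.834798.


n/m = 53/23.
ln(n/m) ≈ 0.834798.
2*ln(n/m) ≈ 1.669596.
m/(2*ln(n/m)) ≈ 23/1.669596 ≈ 13.7758.
floor = 13.
k_max = max(1, 13) = 13.

13


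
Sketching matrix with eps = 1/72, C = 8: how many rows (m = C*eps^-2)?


1/eps = 72.
(1/eps)^2 = 5184.
m = 8*5184 = 41472.

41472


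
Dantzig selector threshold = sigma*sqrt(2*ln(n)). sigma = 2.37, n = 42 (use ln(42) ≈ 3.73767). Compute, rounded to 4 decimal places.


ln(42) ≈ 3.73767.
2*ln(n) ≈ 7.47534.
sqrt(2*ln(n)) ≈ sqrt(7.47534) ≈ 2.734107.
threshold ≈ 2.37*2.734107 = 6.47983359 ≈ 6.4798.

6.4798


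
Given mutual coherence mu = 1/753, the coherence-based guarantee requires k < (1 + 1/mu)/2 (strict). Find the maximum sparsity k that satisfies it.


1/mu = 753.
1 + 1/mu = 754.
(1 + 1/mu)/2 = 377 is an integer and the inequality is strict, so k_max = 377 - 1 = 376.

376


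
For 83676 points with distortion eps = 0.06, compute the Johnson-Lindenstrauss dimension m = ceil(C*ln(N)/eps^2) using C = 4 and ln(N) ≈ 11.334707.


ln(83676) ≈ 11.334707.
eps^2 = 0.06^2 = 0.0036.
C*ln(N)/eps^2 ≈ 4*11.334707/0.0036 ≈ 12594.1189.
m = ceil(12594.1189) = 12595.

12595


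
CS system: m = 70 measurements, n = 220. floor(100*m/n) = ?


100*m/n = 100*70/220 ≈ 31.8182.
floor = 31.

31


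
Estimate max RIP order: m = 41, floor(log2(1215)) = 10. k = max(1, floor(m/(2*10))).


floor(log2(1215)) = 10.
2*10 = 20.
m/(2*floor(log2(n))) = 41/20 ≈ 2.05.
floor = 2.
k = max(1, 2) = 2.

2


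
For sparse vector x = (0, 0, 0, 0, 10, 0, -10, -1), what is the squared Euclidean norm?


Non-zero entries: [(4, 10), (6, -10), (7, -1)]
Squares: [100, 100, 1]
||x||_2^2 = sum = 201.

201


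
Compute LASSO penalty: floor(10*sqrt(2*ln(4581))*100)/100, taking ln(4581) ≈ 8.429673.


ln(4581) ≈ 8.429673.
2*ln(n) ≈ 16.859346.
sqrt(2*ln(n)) ≈ sqrt(16.859346) ≈ 4.106013.
lambda ≈ 10*4.106013 = 41.06013.
floor(lambda*100)/100 = 41.06.

41.06


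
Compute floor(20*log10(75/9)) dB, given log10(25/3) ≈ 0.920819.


||x||/||e|| = 75/9 = 25/3.
log10(25/3) ≈ 0.920819.
20*log10(||x||/||e||) ≈ 20*0.920819 = 18.41638.
floor(18.41638) = 18.

18


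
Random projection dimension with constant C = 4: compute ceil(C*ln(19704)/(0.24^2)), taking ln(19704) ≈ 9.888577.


ln(19704) ≈ 9.888577.
eps^2 = 0.24^2 = 0.0576.
C*ln(N)/eps^2 ≈ 4*9.888577/0.0576 ≈ 686.7067.
m = ceil(686.7067) = 687.

687


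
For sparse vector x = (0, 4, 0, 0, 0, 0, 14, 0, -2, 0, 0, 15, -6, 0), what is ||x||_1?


Non-zero entries: [(1, 4), (6, 14), (8, -2), (11, 15), (12, -6)]
Absolute values: [4, 14, 2, 15, 6]
||x||_1 = sum = 41.

41


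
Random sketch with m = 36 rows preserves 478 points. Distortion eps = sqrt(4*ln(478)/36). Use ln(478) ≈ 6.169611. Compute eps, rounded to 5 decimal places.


ln(478) ≈ 6.169611.
4*ln(N)/m ≈ 4*6.169611/36 ≈ 0.68551233.
eps = sqrt(0.68551233) ≈ 0.8279567 ≈ 0.82796.

0.82796


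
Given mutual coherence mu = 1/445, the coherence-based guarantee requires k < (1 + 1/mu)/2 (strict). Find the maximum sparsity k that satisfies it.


1/mu = 445.
1 + 1/mu = 446.
(1 + 1/mu)/2 = 223 is an integer and the inequality is strict, so k_max = 223 - 1 = 222.

222


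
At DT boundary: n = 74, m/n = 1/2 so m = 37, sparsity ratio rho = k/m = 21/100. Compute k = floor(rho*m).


m = 1/2*74 = 37.
rho = 21/100.
rho*m = 21/100*37 = 7.77.
k = floor(7.77) = 7.

7


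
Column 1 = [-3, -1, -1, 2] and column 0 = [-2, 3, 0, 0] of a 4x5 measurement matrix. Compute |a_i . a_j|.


Inner product: -3*-2 + -1*3 + -1*0 + 2*0
Products: [6, -3, 0, 0]
Sum = 3.
|dot| = 3.

3


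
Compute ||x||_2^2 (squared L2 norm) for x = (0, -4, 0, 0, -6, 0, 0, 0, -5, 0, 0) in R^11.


Non-zero entries: [(1, -4), (4, -6), (8, -5)]
Squares: [16, 36, 25]
||x||_2^2 = sum = 77.

77


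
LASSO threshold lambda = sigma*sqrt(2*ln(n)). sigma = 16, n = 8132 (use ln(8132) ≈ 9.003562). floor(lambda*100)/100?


ln(8132) ≈ 9.003562.
2*ln(n) ≈ 18.007124.
sqrt(2*ln(n)) ≈ sqrt(18.007124) ≈ 4.24348.
lambda ≈ 16*4.24348 = 67.89568.
floor(lambda*100)/100 = 67.89.

67.89


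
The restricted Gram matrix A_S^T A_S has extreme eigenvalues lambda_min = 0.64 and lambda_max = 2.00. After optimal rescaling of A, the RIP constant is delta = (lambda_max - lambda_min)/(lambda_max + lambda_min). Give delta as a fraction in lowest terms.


lambda_max - lambda_min = 2.00 - 0.64 = 1.36.
lambda_max + lambda_min = 2.00 + 0.64 = 2.64.
delta = 1.36/2.64 = 136/264 = 17/33.

17/33


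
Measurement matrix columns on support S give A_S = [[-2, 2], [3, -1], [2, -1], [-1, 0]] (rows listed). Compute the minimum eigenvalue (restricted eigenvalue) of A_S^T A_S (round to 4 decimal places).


A_S^T A_S = [[18, -9], [-9, 6]].
trace = 24.
det = 27.
disc = trace^2 - 4*det = 576 - 4*27 = 468.
sqrt(468) ≈ 21.633308.
lam_min = (24 - sqrt(468))/2 ≈ (24 - 21.633308)/2 = 1.183346 ≈ 1.1833.

1.1833


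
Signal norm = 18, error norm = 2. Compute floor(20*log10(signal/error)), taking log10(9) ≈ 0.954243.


||x||/||e|| = 18/2 = 9.
log10(9) ≈ 0.954243.
20*log10(||x||/||e||) ≈ 20*0.954243 = 19.08486.
floor(19.08486) = 19.

19


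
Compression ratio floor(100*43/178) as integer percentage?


100*m/n = 100*43/178 ≈ 24.1573.
floor = 24.

24


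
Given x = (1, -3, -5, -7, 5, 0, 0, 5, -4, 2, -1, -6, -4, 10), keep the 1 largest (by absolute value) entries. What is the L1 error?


Sorted |x_i| descending: [10, 7, 6, 5, 5, 5, 4, 4, 3, 2, 1, 1, 0, 0]
Keep top 1: [10]
Tail entries: [7, 6, 5, 5, 5, 4, 4, 3, 2, 1, 1, 0, 0]
L1 error = sum of tail = 43.

43


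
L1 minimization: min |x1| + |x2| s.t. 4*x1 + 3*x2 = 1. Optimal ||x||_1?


Axis intercepts:
  x1 = 1/4, x2 = 0: L1 = 1/4
  x1 = 0, x2 = 1/3: L1 = 1/3
x* = (1/4, 0)
||x*||_1 = 1/4.

1/4


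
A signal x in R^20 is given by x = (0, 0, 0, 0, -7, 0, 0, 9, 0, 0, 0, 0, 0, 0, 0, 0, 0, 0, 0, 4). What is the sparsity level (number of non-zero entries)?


Non-zero positions: [4, 7, 19].
Sparsity = 3.

3


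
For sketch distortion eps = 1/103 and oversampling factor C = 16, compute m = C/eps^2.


1/eps = 103.
(1/eps)^2 = 10609.
m = 16*10609 = 169744.

169744


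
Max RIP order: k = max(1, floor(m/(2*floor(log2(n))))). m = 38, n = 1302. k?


floor(log2(1302)) = 10.
2*10 = 20.
m/(2*floor(log2(n))) = 38/20 ≈ 1.9.
floor = 1.
k = max(1, 1) = 1.

1


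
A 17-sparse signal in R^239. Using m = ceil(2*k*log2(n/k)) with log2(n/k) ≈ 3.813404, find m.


log2(n/k) = log2(239/17) ≈ 3.813404.
2*k*log2(n/k) ≈ 2*17*3.813404 = 129.655736.
m = ceil(129.655736) = 130.

130


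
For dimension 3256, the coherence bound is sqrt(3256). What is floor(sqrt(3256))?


57^2 = 3249 <= 3256 < 3364 = 58^2, so 57 <= sqrt(3256) < 58.
floor(sqrt(3256)) = 57.

57
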